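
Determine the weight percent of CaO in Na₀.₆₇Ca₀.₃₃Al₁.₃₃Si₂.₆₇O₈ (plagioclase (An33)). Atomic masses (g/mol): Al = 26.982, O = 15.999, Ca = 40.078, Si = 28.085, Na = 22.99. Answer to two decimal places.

6.92 wt%

Formula mass = 267.494 g/mol.
0.33 Ca → 0.3300 mol CaO per formula unit; M(CaO) = 56.077, so CaO mass = 18.505 g.
18.505/267.494 × 100 = 6.92 wt%.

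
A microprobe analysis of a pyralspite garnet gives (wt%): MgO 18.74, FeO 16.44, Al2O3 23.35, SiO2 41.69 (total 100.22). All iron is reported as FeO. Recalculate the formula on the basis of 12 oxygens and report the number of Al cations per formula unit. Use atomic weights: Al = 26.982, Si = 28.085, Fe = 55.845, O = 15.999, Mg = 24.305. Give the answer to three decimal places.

1.985 Al apfu

MgO: 18.74/40.304 = 0.46497 mol → 0.46497 mol Mg, 0.46497 mol O.
FeO: 16.44/71.844 = 0.22883 mol → 0.22883 mol Fe, 0.22883 mol O.
Al2O3: 23.35/101.961 = 0.22901 mol → 0.45802 mol Al, 0.68703 mol O.
SiO2: 41.69/60.083 = 0.69387 mol → 0.69387 mol Si, 1.38774 mol O.
Total oxygen = 2.76857 mol. Normalization factor = 12/2.76857 = 4.33437.
Al per 12 O = 0.45802 × 4.33437 = 1.985.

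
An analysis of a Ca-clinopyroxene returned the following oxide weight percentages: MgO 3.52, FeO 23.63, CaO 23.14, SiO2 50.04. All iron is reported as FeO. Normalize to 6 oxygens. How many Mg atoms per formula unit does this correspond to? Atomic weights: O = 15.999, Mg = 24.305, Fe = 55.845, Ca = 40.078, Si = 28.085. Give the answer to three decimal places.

MgO: 3.52/40.304 = 0.08734 mol → 0.08734 mol Mg, 0.08734 mol O.
FeO: 23.63/71.844 = 0.32891 mol → 0.32891 mol Fe, 0.32891 mol O.
CaO: 23.14/56.077 = 0.41265 mol → 0.41265 mol Ca, 0.41265 mol O.
SiO2: 50.04/60.083 = 0.83285 mol → 0.83285 mol Si, 1.66570 mol O.
Total oxygen = 2.49460 mol. Normalization factor = 6/2.49460 = 2.40520.
Mg per 6 O = 0.08734 × 2.40520 = 0.210.

0.210 Mg apfu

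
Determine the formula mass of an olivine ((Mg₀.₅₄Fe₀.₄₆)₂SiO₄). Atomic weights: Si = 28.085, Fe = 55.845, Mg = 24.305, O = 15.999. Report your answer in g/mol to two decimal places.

The formula mass is the sum 1.08×24.305 + 0.92×55.845 + 1×28.085 + 4×15.999.

169.71 g/mol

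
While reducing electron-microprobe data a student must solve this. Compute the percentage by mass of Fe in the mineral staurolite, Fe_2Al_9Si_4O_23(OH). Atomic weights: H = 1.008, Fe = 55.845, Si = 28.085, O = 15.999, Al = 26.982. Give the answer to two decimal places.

13.11 mass %

M(Fe_2Al_9Si_4O_23(OH)) = 851.852 g/mol.
Fe contributes 2 × 55.845 = 111.690 g per mole.
111.690/851.852 = 0.1311 → 13.11%.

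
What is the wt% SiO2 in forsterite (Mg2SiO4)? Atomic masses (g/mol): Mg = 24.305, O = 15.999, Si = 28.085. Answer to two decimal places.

M(Mg2SiO4) = 140.691 g/mol; M(SiO2) = 60.083 g/mol.
Moles SiO2 per formula unit = 1 Si ÷ 1 = 1.0000.
SiO2 fraction = (1.0000 × 60.083) / 140.691 = 60.083/140.691 = 0.4271.

42.71 wt%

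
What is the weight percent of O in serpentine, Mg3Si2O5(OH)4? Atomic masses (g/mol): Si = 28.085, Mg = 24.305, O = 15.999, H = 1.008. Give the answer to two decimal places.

Formula mass = 3*24.305 + 2*28.085 + 9*15.999 + 4*1.008 = 277.108 g/mol, of which 143.991 g is O.
So O makes up 143.991/277.108 = 0.5196 of the mass, i.e. 51.96%.

51.96 mass %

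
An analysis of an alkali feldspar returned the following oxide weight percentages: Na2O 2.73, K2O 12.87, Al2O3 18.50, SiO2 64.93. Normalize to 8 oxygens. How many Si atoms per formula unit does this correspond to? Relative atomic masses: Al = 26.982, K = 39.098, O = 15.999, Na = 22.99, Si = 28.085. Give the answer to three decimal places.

2.995 Si apfu

Na2O: 2.73/61.979 = 0.04405 mol → 0.08810 mol Na, 0.04405 mol O.
K2O: 12.87/94.195 = 0.13663 mol → 0.27326 mol K, 0.13663 mol O.
Al2O3: 18.50/101.961 = 0.18144 mol → 0.36288 mol Al, 0.54432 mol O.
SiO2: 64.93/60.083 = 1.08067 mol → 1.08067 mol Si, 2.16134 mol O.
Total oxygen = 2.88634 mol. Normalization factor = 8/2.88634 = 2.77168.
Si per 8 O = 1.08067 × 2.77168 = 2.995.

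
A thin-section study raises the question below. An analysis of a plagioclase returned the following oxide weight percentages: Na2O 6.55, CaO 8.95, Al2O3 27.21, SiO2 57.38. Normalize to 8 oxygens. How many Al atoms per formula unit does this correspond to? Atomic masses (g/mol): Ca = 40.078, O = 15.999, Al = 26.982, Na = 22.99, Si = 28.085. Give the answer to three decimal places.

1.435 Al apfu

Na2O (M=61.979): mol = 0.10568; Na = 0.21136, O = 0.10568.
CaO (M=56.077): mol = 0.15960; Ca = 0.15960, O = 0.15960.
Al2O3 (M=101.961): mol = 0.26687; Al = 0.53374, O = 0.80061.
SiO2 (M=60.083): mol = 0.95501; Si = 0.95501, O = 1.91002.
ΣO = 2.97591; factor = 8/ΣO = 2.68825.
Al apfu = 0.53374 × 2.68825 = 1.435.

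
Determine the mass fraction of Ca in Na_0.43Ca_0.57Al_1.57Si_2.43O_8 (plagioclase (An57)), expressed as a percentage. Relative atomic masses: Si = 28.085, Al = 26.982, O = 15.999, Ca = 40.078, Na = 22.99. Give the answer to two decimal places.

8.42 mass %

Formula mass = 0.43·22.99 + 0.57·40.078 + 1.57·26.982 + 2.43·28.085 + 8·15.999 = 271.330 g/mol, of which 22.844 g is Ca.
So Ca makes up 22.844/271.330 = 0.0842 of the mass, i.e. 8.42%.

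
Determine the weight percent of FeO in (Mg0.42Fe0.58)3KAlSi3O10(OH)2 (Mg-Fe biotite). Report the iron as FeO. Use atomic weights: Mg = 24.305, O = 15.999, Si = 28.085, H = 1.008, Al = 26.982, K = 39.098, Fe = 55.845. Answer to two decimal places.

26.48 wt%

Formula mass = 472.134 g/mol.
1.74 Fe → 1.7400 mol FeO per formula unit; M(FeO) = 71.844, so FeO mass = 125.009 g.
125.009/472.134 × 100 = 26.48 wt%.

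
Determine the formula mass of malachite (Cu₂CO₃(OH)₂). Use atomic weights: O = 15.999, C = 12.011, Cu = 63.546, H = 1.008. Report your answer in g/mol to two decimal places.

M = 2(63.546) + 1(12.011) + 5(15.999) + 2(1.008)

221.11 g/mol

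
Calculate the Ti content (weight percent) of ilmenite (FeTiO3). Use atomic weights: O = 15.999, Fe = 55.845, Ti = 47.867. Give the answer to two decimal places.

M(FeTiO3) = 151.709 g/mol.
Ti contributes 1 × 47.867 = 47.867 g per mole.
47.867/151.709 = 0.3155 → 31.55%.

31.55 weight percent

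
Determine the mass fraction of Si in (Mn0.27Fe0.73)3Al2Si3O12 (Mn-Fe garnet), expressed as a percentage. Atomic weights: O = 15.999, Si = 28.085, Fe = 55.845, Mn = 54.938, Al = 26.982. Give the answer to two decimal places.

16.95 weight percent

Formula mass = 0.81×54.938 + 2.19×55.845 + 2×26.982 + 3×28.085 + 12×15.999 = 497.007 g/mol, of which 84.255 g is Si.
So Si makes up 84.255/497.007 = 0.1695 of the mass, i.e. 16.95%.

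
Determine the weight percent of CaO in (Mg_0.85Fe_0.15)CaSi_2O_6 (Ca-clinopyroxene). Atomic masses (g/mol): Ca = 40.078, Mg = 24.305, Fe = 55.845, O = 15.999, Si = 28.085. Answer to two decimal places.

25.34 wt%

M((Mg_0.85Fe_0.15)CaSi_2O_6) = 221.278 g/mol; M(CaO) = 56.077 g/mol.
Moles CaO per formula unit = 1 Ca ÷ 1 = 1.0000.
CaO fraction = (1.0000 × 56.077) / 221.278 = 56.077/221.278 = 0.2534.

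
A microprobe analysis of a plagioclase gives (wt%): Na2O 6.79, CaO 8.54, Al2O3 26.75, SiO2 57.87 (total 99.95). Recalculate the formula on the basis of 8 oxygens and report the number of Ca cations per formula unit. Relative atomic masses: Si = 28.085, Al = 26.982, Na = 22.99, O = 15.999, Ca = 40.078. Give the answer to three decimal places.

0.409 Ca apfu

6.79 wt% Na2O ÷ 61.979 g/mol = 0.10955 mol, giving 0.21910 Na and 0.10955 O.
8.54 wt% CaO ÷ 56.077 g/mol = 0.15229 mol, giving 0.15229 Ca and 0.15229 O.
26.75 wt% Al2O3 ÷ 101.961 g/mol = 0.26236 mol, giving 0.52472 Al and 0.78708 O.
57.87 wt% SiO2 ÷ 60.083 g/mol = 0.96317 mol, giving 0.96317 Si and 1.92634 O.
Oxygen sums to 2.97526; scaling by 8/2.97526 = 2.68884 puts the formula on 8 O.
Ca: 0.15229 × 2.68884 = 0.409 atoms per formula unit.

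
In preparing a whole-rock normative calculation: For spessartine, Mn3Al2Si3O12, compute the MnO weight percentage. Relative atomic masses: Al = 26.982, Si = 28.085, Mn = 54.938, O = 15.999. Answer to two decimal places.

M(Mn3Al2Si3O12) = 495.021 g/mol; M(MnO) = 70.937 g/mol.
Moles MnO per formula unit = 3 Mn ÷ 1 = 3.0000.
MnO fraction = (3.0000 × 70.937) / 495.021 = 212.811/495.021 = 0.4299.

42.99 wt%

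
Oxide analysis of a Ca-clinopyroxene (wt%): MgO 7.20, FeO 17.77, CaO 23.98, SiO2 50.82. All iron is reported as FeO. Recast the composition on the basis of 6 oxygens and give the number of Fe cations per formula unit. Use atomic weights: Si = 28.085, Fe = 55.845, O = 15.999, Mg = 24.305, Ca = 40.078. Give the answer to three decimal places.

0.583 Fe apfu

MgO (M=40.304): mol = 0.17864; Mg = 0.17864, O = 0.17864.
FeO (M=71.844): mol = 0.24734; Fe = 0.24734, O = 0.24734.
CaO (M=56.077): mol = 0.42763; Ca = 0.42763, O = 0.42763.
SiO2 (M=60.083): mol = 0.84583; Si = 0.84583, O = 1.69166.
ΣO = 2.54527; factor = 6/ΣO = 2.35731.
Fe apfu = 0.24734 × 2.35731 = 0.583.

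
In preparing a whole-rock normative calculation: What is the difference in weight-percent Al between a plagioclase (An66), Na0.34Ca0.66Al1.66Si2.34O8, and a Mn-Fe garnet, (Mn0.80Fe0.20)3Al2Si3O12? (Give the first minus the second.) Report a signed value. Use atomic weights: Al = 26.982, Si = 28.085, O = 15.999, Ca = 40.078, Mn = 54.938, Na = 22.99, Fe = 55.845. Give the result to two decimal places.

First mineral: 44.790 g Al in 272.769 g formula = 16.42 wt% Al.
Second mineral: 53.964 g Al in 495.565 g formula = 10.89 wt% Al.
16.42% − 10.89% gives a difference of 5.53 percentage points.

5.53 percentage points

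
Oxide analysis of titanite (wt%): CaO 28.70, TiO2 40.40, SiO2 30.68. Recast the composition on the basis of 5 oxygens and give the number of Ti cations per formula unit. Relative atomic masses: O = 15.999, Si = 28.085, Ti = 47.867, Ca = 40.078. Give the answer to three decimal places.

28.70 wt% CaO ÷ 56.077 g/mol = 0.51180 mol, giving 0.51180 Ca and 0.51180 O.
40.40 wt% TiO2 ÷ 79.865 g/mol = 0.50585 mol, giving 0.50585 Ti and 1.01170 O.
30.68 wt% SiO2 ÷ 60.083 g/mol = 0.51063 mol, giving 0.51063 Si and 1.02126 O.
Oxygen sums to 2.54476; scaling by 5/2.54476 = 1.96482 puts the formula on 5 O.
Ti: 0.50585 × 1.96482 = 0.994 atoms per formula unit.

0.994 Ti apfu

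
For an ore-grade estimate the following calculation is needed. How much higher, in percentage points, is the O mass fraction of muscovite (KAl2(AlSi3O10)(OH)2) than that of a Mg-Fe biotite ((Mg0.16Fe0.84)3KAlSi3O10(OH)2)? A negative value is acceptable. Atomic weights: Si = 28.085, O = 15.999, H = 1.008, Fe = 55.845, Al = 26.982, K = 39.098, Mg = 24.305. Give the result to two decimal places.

M(KAl2(AlSi3O10)(OH)2) = 398.303 g/mol, so wt% O = 191.988/398.303 × 100 = 48.20%.
M((Mg0.16Fe0.84)3KAlSi3O10(OH)2) = 496.735 g/mol, so wt% O = 191.988/496.735 × 100 = 38.65%.
48.20 − 38.65 = 9.55 pp.

9.55 percentage points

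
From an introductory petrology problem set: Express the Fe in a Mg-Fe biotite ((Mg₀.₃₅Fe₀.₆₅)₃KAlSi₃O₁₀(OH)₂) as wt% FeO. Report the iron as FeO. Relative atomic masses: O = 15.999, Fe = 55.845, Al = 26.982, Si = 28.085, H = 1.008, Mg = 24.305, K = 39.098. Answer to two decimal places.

M((Mg₀.₃₅Fe₀.₆₅)₃KAlSi₃O₁₀(OH)₂) = 478.757 g/mol; M(FeO) = 71.844 g/mol.
Moles FeO per formula unit = 1.95 Fe ÷ 1 = 1.9500.
FeO fraction = (1.9500 × 71.844) / 478.757 = 140.096/478.757 = 0.2926.

29.26 wt%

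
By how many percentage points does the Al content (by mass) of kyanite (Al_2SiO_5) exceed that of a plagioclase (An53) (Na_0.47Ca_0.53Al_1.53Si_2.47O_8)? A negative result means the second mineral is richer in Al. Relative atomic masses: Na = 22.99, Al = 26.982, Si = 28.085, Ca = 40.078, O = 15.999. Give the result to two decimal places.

First mineral: 53.964 g Al in 162.044 g formula = 33.30 wt% Al.
Second mineral: 41.282 g Al in 270.691 g formula = 15.25 wt% Al.
33.30% − 15.25% gives a difference of 18.05 percentage points.

18.05 percentage points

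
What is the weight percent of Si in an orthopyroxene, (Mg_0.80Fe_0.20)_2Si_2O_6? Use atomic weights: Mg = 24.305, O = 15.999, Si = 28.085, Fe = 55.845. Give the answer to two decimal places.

Molar mass of (Mg_0.80Fe_0.20)_2Si_2O_6: 1.60·24.305 + 0.40·55.845 + 2·28.085 + 6·15.999 = 213.390 g/mol.
Mass of Si per formula unit: 2 × 28.085 = 56.170 g.
Weight fraction Si = 56.170 / 213.390 = 0.2632.

26.32 wt%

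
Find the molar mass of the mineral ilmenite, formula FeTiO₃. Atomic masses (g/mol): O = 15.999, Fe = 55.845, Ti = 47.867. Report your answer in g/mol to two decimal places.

151.71 g/mol

The formula mass is the sum 1*55.845 + 1*47.867 + 3*15.999.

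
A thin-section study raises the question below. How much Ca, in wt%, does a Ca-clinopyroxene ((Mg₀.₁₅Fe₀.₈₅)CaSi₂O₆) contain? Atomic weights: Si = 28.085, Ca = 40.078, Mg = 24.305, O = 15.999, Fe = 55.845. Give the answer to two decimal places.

16.47 wt%

Formula mass = 0.15×24.305 + 0.85×55.845 + 1×40.078 + 2×28.085 + 6×15.999 = 243.356 g/mol, of which 40.078 g is Ca.
So Ca makes up 40.078/243.356 = 0.1647 of the mass, i.e. 16.47%.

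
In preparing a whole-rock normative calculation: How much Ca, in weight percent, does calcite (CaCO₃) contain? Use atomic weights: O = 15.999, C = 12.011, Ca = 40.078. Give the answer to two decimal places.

M(CaCO₃) = 100.086 g/mol.
Ca contributes 1 × 40.078 = 40.078 g per mole.
40.078/100.086 = 0.4004 → 40.04%.

40.04 weight percent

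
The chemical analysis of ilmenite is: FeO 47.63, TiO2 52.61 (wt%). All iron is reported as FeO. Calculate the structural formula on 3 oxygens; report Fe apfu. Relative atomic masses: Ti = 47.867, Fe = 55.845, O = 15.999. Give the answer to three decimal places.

1.004 Fe apfu

FeO (M=71.844): mol = 0.66296; Fe = 0.66296, O = 0.66296.
TiO2 (M=79.865): mol = 0.65874; Ti = 0.65874, O = 1.31748.
ΣO = 1.98044; factor = 3/ΣO = 1.51481.
Fe apfu = 0.66296 × 1.51481 = 1.004.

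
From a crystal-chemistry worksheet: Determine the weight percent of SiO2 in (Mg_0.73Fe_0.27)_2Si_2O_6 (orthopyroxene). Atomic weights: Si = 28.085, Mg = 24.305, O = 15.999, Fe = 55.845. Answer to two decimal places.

Formula mass = 217.806 g/mol.
2 Si → 2.0000 mol SiO2 per formula unit; M(SiO2) = 60.083, so SiO2 mass = 120.166 g.
120.166/217.806 × 100 = 55.17 wt%.

55.17 wt%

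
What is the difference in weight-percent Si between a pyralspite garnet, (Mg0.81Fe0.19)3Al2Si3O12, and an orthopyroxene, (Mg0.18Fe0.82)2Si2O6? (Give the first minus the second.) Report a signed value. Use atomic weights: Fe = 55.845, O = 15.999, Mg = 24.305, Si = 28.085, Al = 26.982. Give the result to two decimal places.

First mineral: 84.255 g Si in 421.100 g formula = 20.01 wt% Si.
Second mineral: 56.170 g Si in 252.500 g formula = 22.25 wt% Si.
20.01% − 22.25% gives a difference of -2.24 percentage points.

-2.24 percentage points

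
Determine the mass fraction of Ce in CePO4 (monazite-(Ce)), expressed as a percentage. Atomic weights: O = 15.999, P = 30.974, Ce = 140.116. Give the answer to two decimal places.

M(CePO4) = 235.086 g/mol.
Ce contributes 1 × 140.116 = 140.116 g per mole.
140.116/235.086 = 0.5960 → 59.60%.

59.60 mass %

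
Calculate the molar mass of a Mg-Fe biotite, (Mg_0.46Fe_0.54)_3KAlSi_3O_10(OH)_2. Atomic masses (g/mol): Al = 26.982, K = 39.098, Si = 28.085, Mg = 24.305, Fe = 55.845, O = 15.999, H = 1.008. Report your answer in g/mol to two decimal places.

M = 1.38(24.305) + 1.62(55.845) + 1(39.098) + 1(26.982) + 3(28.085) + 12(15.999) + 2(1.008)

468.35 g/mol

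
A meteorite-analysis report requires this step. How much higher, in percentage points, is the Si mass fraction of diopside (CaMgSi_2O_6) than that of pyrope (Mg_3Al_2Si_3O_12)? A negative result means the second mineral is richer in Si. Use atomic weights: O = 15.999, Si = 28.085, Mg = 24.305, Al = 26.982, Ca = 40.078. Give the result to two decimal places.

Si in CaMgSi_2O_6: molar mass 216.547 g/mol; 2×28.085 = 56.170 g → 25.94 wt%.
Si in Mg_3Al_2Si_3O_12: molar mass 403.122 g/mol; 3×28.085 = 84.255 g → 20.90 wt%.
Difference = 25.94 − 20.90 = 5.04 percentage points.

5.04 percentage points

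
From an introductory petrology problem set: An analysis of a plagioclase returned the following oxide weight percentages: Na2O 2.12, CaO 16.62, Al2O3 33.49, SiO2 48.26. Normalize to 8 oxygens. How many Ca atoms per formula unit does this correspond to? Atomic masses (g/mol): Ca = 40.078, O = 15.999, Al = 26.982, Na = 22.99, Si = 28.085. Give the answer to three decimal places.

Na2O: 2.12/61.979 = 0.03421 mol → 0.06842 mol Na, 0.03421 mol O.
CaO: 16.62/56.077 = 0.29638 mol → 0.29638 mol Ca, 0.29638 mol O.
Al2O3: 33.49/101.961 = 0.32846 mol → 0.65692 mol Al, 0.98538 mol O.
SiO2: 48.26/60.083 = 0.80322 mol → 0.80322 mol Si, 1.60644 mol O.
Total oxygen = 2.92241 mol. Normalization factor = 8/2.92241 = 2.73747.
Ca per 8 O = 0.29638 × 2.73747 = 0.811.

0.811 Ca apfu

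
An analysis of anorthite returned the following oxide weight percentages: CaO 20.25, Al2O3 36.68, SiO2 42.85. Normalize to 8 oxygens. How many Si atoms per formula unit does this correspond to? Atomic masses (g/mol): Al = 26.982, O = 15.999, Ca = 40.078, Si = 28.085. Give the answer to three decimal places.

1.990 Si apfu

20.25 wt% CaO ÷ 56.077 g/mol = 0.36111 mol, giving 0.36111 Ca and 0.36111 O.
36.68 wt% Al2O3 ÷ 101.961 g/mol = 0.35975 mol, giving 0.71950 Al and 1.07925 O.
42.85 wt% SiO2 ÷ 60.083 g/mol = 0.71318 mol, giving 0.71318 Si and 1.42636 O.
Oxygen sums to 2.86672; scaling by 8/2.86672 = 2.79065 puts the formula on 8 O.
Si: 0.71318 × 2.79065 = 1.990 atoms per formula unit.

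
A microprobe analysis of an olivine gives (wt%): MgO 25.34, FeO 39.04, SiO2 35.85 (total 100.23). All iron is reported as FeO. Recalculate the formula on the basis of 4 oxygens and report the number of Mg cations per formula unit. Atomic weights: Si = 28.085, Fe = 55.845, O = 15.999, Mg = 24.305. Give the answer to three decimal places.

1.063 Mg apfu

MgO (M=40.304): mol = 0.62872; Mg = 0.62872, O = 0.62872.
FeO (M=71.844): mol = 0.54340; Fe = 0.54340, O = 0.54340.
SiO2 (M=60.083): mol = 0.59667; Si = 0.59667, O = 1.19334.
ΣO = 2.36546; factor = 4/ΣO = 1.69100.
Mg apfu = 0.62872 × 1.69100 = 1.063.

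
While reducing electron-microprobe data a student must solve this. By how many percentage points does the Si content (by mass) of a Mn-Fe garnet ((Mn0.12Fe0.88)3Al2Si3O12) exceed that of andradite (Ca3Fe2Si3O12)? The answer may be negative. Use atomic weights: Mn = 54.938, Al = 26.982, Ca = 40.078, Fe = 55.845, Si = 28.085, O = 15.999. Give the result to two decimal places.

M((Mn0.12Fe0.88)3Al2Si3O12) = 497.415 g/mol, so wt% Si = 84.255/497.415 × 100 = 16.94%.
M(Ca3Fe2Si3O12) = 508.167 g/mol, so wt% Si = 84.255/508.167 × 100 = 16.58%.
16.94 − 16.58 = 0.36 pp.

0.36 percentage points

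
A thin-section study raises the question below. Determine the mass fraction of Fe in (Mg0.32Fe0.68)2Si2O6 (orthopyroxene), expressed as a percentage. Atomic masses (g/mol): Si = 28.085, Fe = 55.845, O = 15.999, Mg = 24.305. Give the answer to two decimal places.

31.17 weight percent

Molar mass of (Mg0.32Fe0.68)2Si2O6: 0.64·24.305 + 1.36·55.845 + 2·28.085 + 6·15.999 = 243.668 g/mol.
Mass of Fe per formula unit: 1.36 × 55.845 = 75.949 g.
Weight fraction Fe = 75.949 / 243.668 = 0.3117.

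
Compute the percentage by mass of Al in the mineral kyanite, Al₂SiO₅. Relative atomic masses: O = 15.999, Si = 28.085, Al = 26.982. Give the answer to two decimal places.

33.30 mass %

Molar mass of Al₂SiO₅: 2*26.982 + 1*28.085 + 5*15.999 = 162.044 g/mol.
Mass of Al per formula unit: 2 × 26.982 = 53.964 g.
Weight fraction Al = 53.964 / 162.044 = 0.3330.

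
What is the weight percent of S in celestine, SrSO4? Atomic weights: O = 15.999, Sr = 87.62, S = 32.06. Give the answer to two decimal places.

17.45 mass %

Molar mass of SrSO4: 1×87.62 + 1×32.06 + 4×15.999 = 183.676 g/mol.
Mass of S per formula unit: 1 × 32.06 = 32.060 g.
Weight fraction S = 32.060 / 183.676 = 0.1745.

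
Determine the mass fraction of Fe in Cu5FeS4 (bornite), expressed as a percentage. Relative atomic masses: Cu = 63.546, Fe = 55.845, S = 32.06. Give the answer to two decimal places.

11.13 wt%

Formula mass = 5·63.546 + 1·55.845 + 4·32.06 = 501.815 g/mol, of which 55.845 g is Fe.
So Fe makes up 55.845/501.815 = 0.1113 of the mass, i.e. 11.13%.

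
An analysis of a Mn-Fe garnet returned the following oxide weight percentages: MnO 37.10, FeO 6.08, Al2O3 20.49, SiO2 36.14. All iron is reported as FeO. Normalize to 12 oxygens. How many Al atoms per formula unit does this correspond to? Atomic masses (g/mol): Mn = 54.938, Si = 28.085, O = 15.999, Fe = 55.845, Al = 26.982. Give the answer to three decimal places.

MnO: 37.10/70.937 = 0.52300 mol → 0.52300 mol Mn, 0.52300 mol O.
FeO: 6.08/71.844 = 0.08463 mol → 0.08463 mol Fe, 0.08463 mol O.
Al2O3: 20.49/101.961 = 0.20096 mol → 0.40192 mol Al, 0.60288 mol O.
SiO2: 36.14/60.083 = 0.60150 mol → 0.60150 mol Si, 1.20300 mol O.
Total oxygen = 2.41351 mol. Normalization factor = 12/2.41351 = 4.97201.
Al per 12 O = 0.40192 × 4.97201 = 1.998.

1.998 Al apfu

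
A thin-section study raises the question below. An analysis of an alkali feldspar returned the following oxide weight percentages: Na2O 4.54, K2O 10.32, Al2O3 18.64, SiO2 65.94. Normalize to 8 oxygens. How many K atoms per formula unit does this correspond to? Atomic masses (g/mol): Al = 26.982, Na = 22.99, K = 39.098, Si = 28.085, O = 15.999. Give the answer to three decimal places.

0.599 K apfu

4.54 wt% Na2O ÷ 61.979 g/mol = 0.07325 mol, giving 0.14650 Na and 0.07325 O.
10.32 wt% K2O ÷ 94.195 g/mol = 0.10956 mol, giving 0.21912 K and 0.10956 O.
18.64 wt% Al2O3 ÷ 101.961 g/mol = 0.18281 mol, giving 0.36562 Al and 0.54843 O.
65.94 wt% SiO2 ÷ 60.083 g/mol = 1.09748 mol, giving 1.09748 Si and 2.19496 O.
Oxygen sums to 2.92620; scaling by 8/2.92620 = 2.73392 puts the formula on 8 O.
K: 0.21912 × 2.73392 = 0.599 atoms per formula unit.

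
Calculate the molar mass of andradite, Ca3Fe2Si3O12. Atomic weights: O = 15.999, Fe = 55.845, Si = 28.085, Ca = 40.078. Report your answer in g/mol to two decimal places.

508.17 g/mol

M = 3*40.078 + 2*55.845 + 3*28.085 + 12*15.999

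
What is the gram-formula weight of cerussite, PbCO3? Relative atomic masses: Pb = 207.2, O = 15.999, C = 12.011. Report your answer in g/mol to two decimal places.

267.21 g/mol

The formula mass is the sum 1·207.2 + 1·12.011 + 3·15.999.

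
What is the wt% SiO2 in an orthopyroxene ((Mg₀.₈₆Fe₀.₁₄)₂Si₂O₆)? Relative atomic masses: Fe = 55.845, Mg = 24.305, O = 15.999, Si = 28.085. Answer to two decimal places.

Molar mass of (Mg₀.₈₆Fe₀.₁₄)₂Si₂O₆ = 1.72·24.305 + 0.28·55.845 + 2·28.085 + 6·15.999 = 209.605 g/mol.
Each formula unit contains 2 Si, equivalent to 2/1 = 2.0000 mol SiO2.
M(SiO2) = 1×28.085 + 2×15.999 = 60.083 g/mol.
Mass of SiO2 per formula unit = 2.0000 × 60.083 = 120.166 g.
SiO2 wt% = 120.166 / 209.605 × 100 = 57.33%.

57.33 wt%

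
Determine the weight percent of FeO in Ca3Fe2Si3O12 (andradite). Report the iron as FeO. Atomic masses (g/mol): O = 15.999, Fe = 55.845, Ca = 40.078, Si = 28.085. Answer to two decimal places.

28.28 wt%

Molar mass of Ca3Fe2Si3O12 = 3*40.078 + 2*55.845 + 3*28.085 + 12*15.999 = 508.167 g/mol.
Each formula unit contains 2 Fe, equivalent to 2/1 = 2.0000 mol FeO.
M(FeO) = 1×55.845 + 1×15.999 = 71.844 g/mol.
Mass of FeO per formula unit = 2.0000 × 71.844 = 143.688 g.
FeO wt% = 143.688 / 508.167 × 100 = 28.28%.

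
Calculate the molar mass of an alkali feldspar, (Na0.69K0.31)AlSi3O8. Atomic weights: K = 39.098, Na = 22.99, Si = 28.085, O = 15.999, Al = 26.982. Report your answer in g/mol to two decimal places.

267.21 g/mol

Na: 0.69 × 22.99 = 15.8631
K: 0.31 × 39.098 = 12.1204
Al: 1 × 26.982 = 26.9820
Si: 3 × 28.085 = 84.2550
O: 8 × 15.999 = 127.9920
Summing the contributions gives the formula mass.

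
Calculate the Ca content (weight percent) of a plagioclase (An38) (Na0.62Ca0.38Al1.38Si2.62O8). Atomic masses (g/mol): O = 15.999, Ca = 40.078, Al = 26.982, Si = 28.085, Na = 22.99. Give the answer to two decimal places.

5.68 weight percent

Molar mass of Na0.62Ca0.38Al1.38Si2.62O8: 0.62·22.99 + 0.38·40.078 + 1.38·26.982 + 2.62·28.085 + 8·15.999 = 268.293 g/mol.
Mass of Ca per formula unit: 0.38 × 40.078 = 15.230 g.
Weight fraction Ca = 15.230 / 268.293 = 0.0568.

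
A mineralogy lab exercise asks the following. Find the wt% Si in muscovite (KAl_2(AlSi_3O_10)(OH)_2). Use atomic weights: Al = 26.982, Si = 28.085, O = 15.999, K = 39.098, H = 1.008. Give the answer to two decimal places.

21.15 wt%

Molar mass of KAl_2(AlSi_3O_10)(OH)_2: 1·39.098 + 3·26.982 + 3·28.085 + 12·15.999 + 2·1.008 = 398.303 g/mol.
Mass of Si per formula unit: 3 × 28.085 = 84.255 g.
Weight fraction Si = 84.255 / 398.303 = 0.2115.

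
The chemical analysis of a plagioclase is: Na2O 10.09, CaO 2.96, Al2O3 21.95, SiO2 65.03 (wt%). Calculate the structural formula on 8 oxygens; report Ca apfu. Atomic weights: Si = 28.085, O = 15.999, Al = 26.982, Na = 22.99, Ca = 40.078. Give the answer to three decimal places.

0.140 Ca apfu

Na2O: 10.09/61.979 = 0.16280 mol → 0.32560 mol Na, 0.16280 mol O.
CaO: 2.96/56.077 = 0.05278 mol → 0.05278 mol Ca, 0.05278 mol O.
Al2O3: 21.95/101.961 = 0.21528 mol → 0.43056 mol Al, 0.64584 mol O.
SiO2: 65.03/60.083 = 1.08234 mol → 1.08234 mol Si, 2.16468 mol O.
Total oxygen = 3.02610 mol. Normalization factor = 8/3.02610 = 2.64367.
Ca per 8 O = 0.05278 × 2.64367 = 0.140.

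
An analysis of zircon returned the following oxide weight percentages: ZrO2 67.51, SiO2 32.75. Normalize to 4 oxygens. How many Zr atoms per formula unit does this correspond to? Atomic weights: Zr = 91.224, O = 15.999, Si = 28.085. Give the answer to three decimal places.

ZrO2 (M=123.222): mol = 0.54787; Zr = 0.54787, O = 1.09574.
SiO2 (M=60.083): mol = 0.54508; Si = 0.54508, O = 1.09016.
ΣO = 2.18590; factor = 4/ΣO = 1.82991.
Zr apfu = 0.54787 × 1.82991 = 1.003.

1.003 Zr apfu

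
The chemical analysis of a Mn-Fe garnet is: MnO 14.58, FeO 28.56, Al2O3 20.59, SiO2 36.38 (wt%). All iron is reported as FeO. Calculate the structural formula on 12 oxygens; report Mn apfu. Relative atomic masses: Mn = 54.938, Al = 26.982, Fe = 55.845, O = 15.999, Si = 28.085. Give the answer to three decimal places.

MnO: 14.58/70.937 = 0.20553 mol → 0.20553 mol Mn, 0.20553 mol O.
FeO: 28.56/71.844 = 0.39753 mol → 0.39753 mol Fe, 0.39753 mol O.
Al2O3: 20.59/101.961 = 0.20194 mol → 0.40388 mol Al, 0.60582 mol O.
SiO2: 36.38/60.083 = 0.60550 mol → 0.60550 mol Si, 1.21100 mol O.
Total oxygen = 2.41988 mol. Normalization factor = 12/2.41988 = 4.95892.
Mn per 12 O = 0.20553 × 4.95892 = 1.019.

1.019 Mn apfu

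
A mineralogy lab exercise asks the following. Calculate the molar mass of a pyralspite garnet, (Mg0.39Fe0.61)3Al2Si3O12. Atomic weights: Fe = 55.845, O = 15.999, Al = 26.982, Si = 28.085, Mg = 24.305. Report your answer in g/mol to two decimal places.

The formula mass is the sum 1.17*24.305 + 1.83*55.845 + 2*26.982 + 3*28.085 + 12*15.999.

460.84 g/mol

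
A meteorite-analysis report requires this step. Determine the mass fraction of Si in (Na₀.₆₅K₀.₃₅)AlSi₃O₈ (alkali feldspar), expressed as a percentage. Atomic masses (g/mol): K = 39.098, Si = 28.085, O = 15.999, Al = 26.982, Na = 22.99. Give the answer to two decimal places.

Formula mass = 0.65×22.99 + 0.35×39.098 + 1×26.982 + 3×28.085 + 8×15.999 = 267.857 g/mol, of which 84.255 g is Si.
So Si makes up 84.255/267.857 = 0.3146 of the mass, i.e. 31.46%.

31.46 wt%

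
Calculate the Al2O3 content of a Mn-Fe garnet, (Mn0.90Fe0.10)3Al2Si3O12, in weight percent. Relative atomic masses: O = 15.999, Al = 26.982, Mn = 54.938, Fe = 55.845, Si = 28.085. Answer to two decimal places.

20.59 wt%

M((Mn0.90Fe0.10)3Al2Si3O12) = 495.293 g/mol; M(Al2O3) = 101.961 g/mol.
Moles Al2O3 per formula unit = 2 Al ÷ 2 = 1.0000.
Al2O3 fraction = (1.0000 × 101.961) / 495.293 = 101.961/495.293 = 0.2059.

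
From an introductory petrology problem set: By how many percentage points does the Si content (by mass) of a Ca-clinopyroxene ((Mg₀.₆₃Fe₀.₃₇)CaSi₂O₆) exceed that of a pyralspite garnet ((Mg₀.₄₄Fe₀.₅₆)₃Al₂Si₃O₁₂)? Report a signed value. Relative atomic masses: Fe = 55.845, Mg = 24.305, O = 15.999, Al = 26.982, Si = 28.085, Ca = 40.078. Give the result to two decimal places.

Si in (Mg₀.₆₃Fe₀.₃₇)CaSi₂O₆: molar mass 228.217 g/mol; 2×28.085 = 56.170 g → 24.61 wt%.
Si in (Mg₀.₄₄Fe₀.₅₆)₃Al₂Si₃O₁₂: molar mass 456.109 g/mol; 3×28.085 = 84.255 g → 18.47 wt%.
Difference = 24.61 − 18.47 = 6.14 percentage points.

6.14 percentage points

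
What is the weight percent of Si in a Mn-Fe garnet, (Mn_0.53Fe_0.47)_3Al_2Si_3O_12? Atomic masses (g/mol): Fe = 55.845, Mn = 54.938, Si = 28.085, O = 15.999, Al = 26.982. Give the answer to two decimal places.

M((Mn_0.53Fe_0.47)_3Al_2Si_3O_12) = 496.300 g/mol.
Si contributes 3 × 28.085 = 84.255 g per mole.
84.255/496.300 = 0.1698 → 16.98%.

16.98 wt%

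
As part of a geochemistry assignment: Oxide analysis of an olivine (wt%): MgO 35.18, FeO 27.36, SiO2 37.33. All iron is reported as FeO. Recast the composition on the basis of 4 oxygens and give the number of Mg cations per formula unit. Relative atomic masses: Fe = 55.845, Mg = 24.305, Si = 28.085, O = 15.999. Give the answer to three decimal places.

35.18 wt% MgO ÷ 40.304 g/mol = 0.87287 mol, giving 0.87287 Mg and 0.87287 O.
27.36 wt% FeO ÷ 71.844 g/mol = 0.38083 mol, giving 0.38083 Fe and 0.38083 O.
37.33 wt% SiO2 ÷ 60.083 g/mol = 0.62131 mol, giving 0.62131 Si and 1.24262 O.
Oxygen sums to 2.49632; scaling by 4/2.49632 = 1.60236 puts the formula on 4 O.
Mg: 0.87287 × 1.60236 = 1.399 atoms per formula unit.

1.399 Mg apfu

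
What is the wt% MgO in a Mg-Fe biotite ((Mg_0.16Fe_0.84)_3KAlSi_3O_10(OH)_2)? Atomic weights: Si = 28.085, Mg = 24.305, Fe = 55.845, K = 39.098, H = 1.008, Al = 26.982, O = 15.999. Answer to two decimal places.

3.89 wt%

Formula mass = 496.735 g/mol.
0.48 Mg → 0.4800 mol MgO per formula unit; M(MgO) = 40.304, so MgO mass = 19.346 g.
19.346/496.735 × 100 = 3.89 wt%.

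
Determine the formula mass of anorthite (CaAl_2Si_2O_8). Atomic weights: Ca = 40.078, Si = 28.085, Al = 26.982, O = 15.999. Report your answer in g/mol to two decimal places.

278.20 g/mol

M = 1*40.078 + 2*26.982 + 2*28.085 + 8*15.999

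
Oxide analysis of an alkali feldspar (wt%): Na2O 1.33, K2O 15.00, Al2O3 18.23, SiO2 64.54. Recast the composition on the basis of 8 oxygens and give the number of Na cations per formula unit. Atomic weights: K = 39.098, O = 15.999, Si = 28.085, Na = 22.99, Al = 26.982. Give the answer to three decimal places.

0.120 Na apfu

Na2O (M=61.979): mol = 0.02146; Na = 0.04292, O = 0.02146.
K2O (M=94.195): mol = 0.15924; K = 0.31848, O = 0.15924.
Al2O3 (M=101.961): mol = 0.17879; Al = 0.35758, O = 0.53637.
SiO2 (M=60.083): mol = 1.07418; Si = 1.07418, O = 2.14836.
ΣO = 2.86543; factor = 8/ΣO = 2.79190.
Na apfu = 0.04292 × 2.79190 = 0.120.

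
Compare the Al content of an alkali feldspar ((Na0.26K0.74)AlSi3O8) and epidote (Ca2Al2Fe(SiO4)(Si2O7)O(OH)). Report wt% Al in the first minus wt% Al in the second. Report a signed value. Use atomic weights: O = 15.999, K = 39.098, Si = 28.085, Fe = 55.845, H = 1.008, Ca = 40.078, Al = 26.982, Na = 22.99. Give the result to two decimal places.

-1.33 percentage points

First mineral: 26.982 g Al in 274.139 g formula = 9.84 wt% Al.
Second mineral: 53.964 g Al in 483.215 g formula = 11.17 wt% Al.
9.84% − 11.17% gives a difference of -1.33 percentage points.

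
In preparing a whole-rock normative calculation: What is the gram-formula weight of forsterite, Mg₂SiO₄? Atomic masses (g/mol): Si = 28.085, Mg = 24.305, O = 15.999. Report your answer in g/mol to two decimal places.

140.69 g/mol

M = 2·24.305 + 1·28.085 + 4·15.999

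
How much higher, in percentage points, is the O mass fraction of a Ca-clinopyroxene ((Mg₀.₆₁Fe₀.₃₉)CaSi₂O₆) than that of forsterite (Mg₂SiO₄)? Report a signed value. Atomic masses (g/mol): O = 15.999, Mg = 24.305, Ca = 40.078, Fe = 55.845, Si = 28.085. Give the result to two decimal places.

-3.54 percentage points

O in (Mg₀.₆₁Fe₀.₃₉)CaSi₂O₆: molar mass 228.848 g/mol; 6×15.999 = 95.994 g → 41.95 wt%.
O in Mg₂SiO₄: molar mass 140.691 g/mol; 4×15.999 = 63.996 g → 45.49 wt%.
Difference = 41.95 − 45.49 = -3.54 percentage points.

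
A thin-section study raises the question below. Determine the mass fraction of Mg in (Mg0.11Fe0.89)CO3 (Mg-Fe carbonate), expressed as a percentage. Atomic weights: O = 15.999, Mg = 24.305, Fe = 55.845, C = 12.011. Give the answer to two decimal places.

Formula mass = 0.11×24.305 + 0.89×55.845 + 1×12.011 + 3×15.999 = 112.384 g/mol, of which 2.674 g is Mg.
So Mg makes up 2.674/112.384 = 0.0238 of the mass, i.e. 2.38%.

2.38 wt%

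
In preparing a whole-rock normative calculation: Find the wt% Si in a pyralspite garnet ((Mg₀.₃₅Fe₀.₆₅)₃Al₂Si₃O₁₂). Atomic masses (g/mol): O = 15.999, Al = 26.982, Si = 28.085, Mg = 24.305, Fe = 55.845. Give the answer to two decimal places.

18.13 weight percent

M((Mg₀.₃₅Fe₀.₆₅)₃Al₂Si₃O₁₂) = 464.625 g/mol.
Si contributes 3 × 28.085 = 84.255 g per mole.
84.255/464.625 = 0.1813 → 18.13%.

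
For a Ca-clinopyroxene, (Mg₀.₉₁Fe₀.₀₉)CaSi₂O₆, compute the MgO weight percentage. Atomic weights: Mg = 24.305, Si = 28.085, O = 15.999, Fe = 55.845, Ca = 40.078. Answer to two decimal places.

16.72 wt%

Molar mass of (Mg₀.₉₁Fe₀.₀₉)CaSi₂O₆ = 0.91·24.305 + 0.09·55.845 + 1·40.078 + 2·28.085 + 6·15.999 = 219.386 g/mol.
Each formula unit contains 0.91 Mg, equivalent to 0.91/1 = 0.9100 mol MgO.
M(MgO) = 1×24.305 + 1×15.999 = 40.304 g/mol.
Mass of MgO per formula unit = 0.9100 × 40.304 = 36.677 g.
MgO wt% = 36.677 / 219.386 × 100 = 16.72%.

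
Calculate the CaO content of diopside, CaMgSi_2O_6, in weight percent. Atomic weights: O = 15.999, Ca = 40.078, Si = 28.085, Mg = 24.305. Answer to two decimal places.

Formula mass = 216.547 g/mol.
1 Ca → 1.0000 mol CaO per formula unit; M(CaO) = 56.077, so CaO mass = 56.077 g.
56.077/216.547 × 100 = 25.90 wt%.

25.90 wt%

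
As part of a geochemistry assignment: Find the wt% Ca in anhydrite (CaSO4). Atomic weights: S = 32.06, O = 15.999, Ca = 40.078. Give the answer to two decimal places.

Formula mass = 1·40.078 + 1·32.06 + 4·15.999 = 136.134 g/mol, of which 40.078 g is Ca.
So Ca makes up 40.078/136.134 = 0.2944 of the mass, i.e. 29.44%.

29.44 wt%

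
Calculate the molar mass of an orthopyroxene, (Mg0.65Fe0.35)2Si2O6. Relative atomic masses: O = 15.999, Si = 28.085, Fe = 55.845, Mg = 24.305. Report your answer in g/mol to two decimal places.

222.85 g/mol

Mg: 1.30 × 24.305 = 31.5965
Fe: 0.70 × 55.845 = 39.0915
Si: 2 × 28.085 = 56.1700
O: 6 × 15.999 = 95.9940
Summing the contributions gives the formula mass.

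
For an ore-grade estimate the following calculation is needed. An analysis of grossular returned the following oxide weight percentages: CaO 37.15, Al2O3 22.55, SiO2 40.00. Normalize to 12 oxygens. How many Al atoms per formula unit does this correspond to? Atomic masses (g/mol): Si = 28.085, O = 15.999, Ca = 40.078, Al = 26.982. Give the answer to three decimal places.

CaO: 37.15/56.077 = 0.66248 mol → 0.66248 mol Ca, 0.66248 mol O.
Al2O3: 22.55/101.961 = 0.22116 mol → 0.44232 mol Al, 0.66348 mol O.
SiO2: 40.00/60.083 = 0.66575 mol → 0.66575 mol Si, 1.33150 mol O.
Total oxygen = 2.65746 mol. Normalization factor = 12/2.65746 = 4.51559.
Al per 12 O = 0.44232 × 4.51559 = 1.997.

1.997 Al apfu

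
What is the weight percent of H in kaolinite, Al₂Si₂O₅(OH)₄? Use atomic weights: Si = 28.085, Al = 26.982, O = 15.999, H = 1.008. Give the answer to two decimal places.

1.56 wt%

M(Al₂Si₂O₅(OH)₄) = 258.157 g/mol.
H contributes 4 × 1.008 = 4.032 g per mole.
4.032/258.157 = 0.0156 → 1.56%.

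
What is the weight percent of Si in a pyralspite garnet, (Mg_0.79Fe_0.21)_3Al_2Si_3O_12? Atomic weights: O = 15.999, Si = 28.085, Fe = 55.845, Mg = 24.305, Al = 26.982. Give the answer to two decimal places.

19.92 weight percent

Molar mass of (Mg_0.79Fe_0.21)_3Al_2Si_3O_12: 2.37*24.305 + 0.63*55.845 + 2*26.982 + 3*28.085 + 12*15.999 = 422.992 g/mol.
Mass of Si per formula unit: 3 × 28.085 = 84.255 g.
Weight fraction Si = 84.255 / 422.992 = 0.1992.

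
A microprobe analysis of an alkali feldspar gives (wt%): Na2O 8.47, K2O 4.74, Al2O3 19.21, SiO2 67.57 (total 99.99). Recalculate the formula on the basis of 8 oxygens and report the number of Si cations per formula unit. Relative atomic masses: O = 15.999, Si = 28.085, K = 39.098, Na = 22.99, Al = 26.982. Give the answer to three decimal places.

Na2O (M=61.979): mol = 0.13666; Na = 0.27332, O = 0.13666.
K2O (M=94.195): mol = 0.05032; K = 0.10064, O = 0.05032.
Al2O3 (M=101.961): mol = 0.18841; Al = 0.37682, O = 0.56523.
SiO2 (M=60.083): mol = 1.12461; Si = 1.12461, O = 2.24922.
ΣO = 3.00143; factor = 8/ΣO = 2.66540.
Si apfu = 1.12461 × 2.66540 = 2.998.

2.998 Si apfu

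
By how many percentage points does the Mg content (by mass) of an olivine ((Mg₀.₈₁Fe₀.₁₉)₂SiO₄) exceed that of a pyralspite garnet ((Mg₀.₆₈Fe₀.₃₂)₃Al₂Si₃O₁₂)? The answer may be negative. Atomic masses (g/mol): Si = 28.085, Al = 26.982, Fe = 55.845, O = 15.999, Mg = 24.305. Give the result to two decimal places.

14.35 percentage points

First mineral: 39.374 g Mg in 152.676 g formula = 25.79 wt% Mg.
Second mineral: 49.582 g Mg in 433.400 g formula = 11.44 wt% Mg.
25.79% − 11.44% gives a difference of 14.35 percentage points.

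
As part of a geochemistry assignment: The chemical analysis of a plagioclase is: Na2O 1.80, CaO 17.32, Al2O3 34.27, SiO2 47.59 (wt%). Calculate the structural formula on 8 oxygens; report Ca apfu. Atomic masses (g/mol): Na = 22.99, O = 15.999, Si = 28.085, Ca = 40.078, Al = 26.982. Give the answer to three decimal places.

0.843 Ca apfu

Na2O (M=61.979): mol = 0.02904; Na = 0.05808, O = 0.02904.
CaO (M=56.077): mol = 0.30886; Ca = 0.30886, O = 0.30886.
Al2O3 (M=101.961): mol = 0.33611; Al = 0.67222, O = 1.00833.
SiO2 (M=60.083): mol = 0.79207; Si = 0.79207, O = 1.58414.
ΣO = 2.93037; factor = 8/ΣO = 2.73003.
Ca apfu = 0.30886 × 2.73003 = 0.843.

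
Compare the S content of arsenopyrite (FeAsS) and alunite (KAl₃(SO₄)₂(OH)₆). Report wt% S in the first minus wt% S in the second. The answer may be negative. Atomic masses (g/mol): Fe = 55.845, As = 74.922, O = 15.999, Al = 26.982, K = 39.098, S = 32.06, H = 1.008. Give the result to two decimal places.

S in FeAsS: molar mass 162.827 g/mol; 1×32.06 = 32.060 g → 19.69 wt%.
S in KAl₃(SO₄)₂(OH)₆: molar mass 414.198 g/mol; 2×32.06 = 64.120 g → 15.48 wt%.
Difference = 19.69 − 15.48 = 4.21 percentage points.

4.21 percentage points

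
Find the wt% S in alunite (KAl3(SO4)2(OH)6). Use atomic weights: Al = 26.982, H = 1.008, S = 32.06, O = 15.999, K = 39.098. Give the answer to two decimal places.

15.48 weight percent

Molar mass of KAl3(SO4)2(OH)6: 1×39.098 + 3×26.982 + 2×32.06 + 14×15.999 + 6×1.008 = 414.198 g/mol.
Mass of S per formula unit: 2 × 32.06 = 64.120 g.
Weight fraction S = 64.120 / 414.198 = 0.1548.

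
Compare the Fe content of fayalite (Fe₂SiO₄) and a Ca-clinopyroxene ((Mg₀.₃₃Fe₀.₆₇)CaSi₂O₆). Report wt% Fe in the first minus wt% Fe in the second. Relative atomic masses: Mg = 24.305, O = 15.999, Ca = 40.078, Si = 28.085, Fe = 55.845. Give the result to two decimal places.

39.07 percentage points

M(Fe₂SiO₄) = 203.771 g/mol, so wt% Fe = 111.690/203.771 × 100 = 54.81%.
M((Mg₀.₃₃Fe₀.₆₇)CaSi₂O₆) = 237.679 g/mol, so wt% Fe = 37.416/237.679 × 100 = 15.74%.
54.81 − 15.74 = 39.07 pp.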